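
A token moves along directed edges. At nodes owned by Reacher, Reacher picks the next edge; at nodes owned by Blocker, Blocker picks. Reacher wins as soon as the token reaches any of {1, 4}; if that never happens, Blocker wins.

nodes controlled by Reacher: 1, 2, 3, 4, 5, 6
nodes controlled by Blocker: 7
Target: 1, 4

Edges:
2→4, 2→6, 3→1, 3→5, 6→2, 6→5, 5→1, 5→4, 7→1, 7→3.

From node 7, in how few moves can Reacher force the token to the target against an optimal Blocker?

2

A0 = {1, 4}
A1: add {2, 3, 5} — 2 (Reacher) has 2→4; 3 (Reacher) has 3→1; 5 (Reacher) has 5→1.
A2: add {6, 7} — 6 (Reacher) has 6→2; 7 (Blocker): all of {1, 3} already in.
A2 = all vertices. Fixed point.
7 enters the attractor at level 2, so Reacher can force the target in 2 moves from there.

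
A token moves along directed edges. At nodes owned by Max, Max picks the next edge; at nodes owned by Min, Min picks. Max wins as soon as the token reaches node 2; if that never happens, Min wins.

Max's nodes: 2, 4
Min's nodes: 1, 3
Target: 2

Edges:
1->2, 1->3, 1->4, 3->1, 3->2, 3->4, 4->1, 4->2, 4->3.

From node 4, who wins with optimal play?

A0 = {2}
A1: add {4} — 4 (Max) has 4→2.
A2 = A1; e.g. 1 (Min) can still go to 3. Fixed point.
4 ∈ A1, so Max can force the target.

Max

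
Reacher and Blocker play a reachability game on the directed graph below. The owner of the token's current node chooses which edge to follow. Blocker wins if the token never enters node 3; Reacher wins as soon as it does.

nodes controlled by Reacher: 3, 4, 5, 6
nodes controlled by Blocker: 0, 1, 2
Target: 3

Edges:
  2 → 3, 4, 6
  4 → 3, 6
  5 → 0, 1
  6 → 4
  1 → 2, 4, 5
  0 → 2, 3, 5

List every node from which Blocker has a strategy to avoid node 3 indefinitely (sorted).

A0 = {3}
A1: add {4} — 4 (Reacher) has 4→3.
A2: add {6} — 6 (Reacher) has 6→4.
A3: add {2} — 2 (Blocker): all of {3, 4, 6} already in.
A4 = A3; e.g. 0 (Blocker) can still go to 5. Fixed point.
Reacher's attractor = {2, 3, 4, 6}; Blocker avoids the target exactly from the complement.

0, 1, 5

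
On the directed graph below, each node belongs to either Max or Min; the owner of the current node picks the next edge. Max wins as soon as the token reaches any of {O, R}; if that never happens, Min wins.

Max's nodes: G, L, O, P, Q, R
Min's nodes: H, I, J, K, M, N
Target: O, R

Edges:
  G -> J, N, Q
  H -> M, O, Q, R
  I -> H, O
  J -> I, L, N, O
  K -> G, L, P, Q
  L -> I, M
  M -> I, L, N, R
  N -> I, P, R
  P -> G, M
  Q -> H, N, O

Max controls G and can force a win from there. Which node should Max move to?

Q

A0 = {O, R}
A1: add {Q} — Q (Max) has Q→O.
A2: add {G} — G (Max) has G→Q.
A3: add {P} — P (Max) has P→G.
A4 = A3; e.g. H (Min) can still go to M. Fixed point.
From G, successor Q is in the attractor (rank 1); the other successors J, N are not.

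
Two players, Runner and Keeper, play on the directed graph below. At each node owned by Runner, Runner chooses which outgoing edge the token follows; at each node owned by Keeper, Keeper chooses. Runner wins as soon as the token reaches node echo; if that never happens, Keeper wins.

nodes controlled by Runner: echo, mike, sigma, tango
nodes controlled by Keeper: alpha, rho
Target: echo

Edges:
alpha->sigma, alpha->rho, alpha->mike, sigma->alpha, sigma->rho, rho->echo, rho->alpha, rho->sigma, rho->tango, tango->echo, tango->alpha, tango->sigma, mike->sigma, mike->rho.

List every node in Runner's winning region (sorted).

A0 = {echo}
A1: add {tango} — tango (Runner) has tango→echo.
A2 = A1; e.g. alpha (Keeper) can still go to sigma. Fixed point.
Runner's winning region = {echo, tango}.

echo, tango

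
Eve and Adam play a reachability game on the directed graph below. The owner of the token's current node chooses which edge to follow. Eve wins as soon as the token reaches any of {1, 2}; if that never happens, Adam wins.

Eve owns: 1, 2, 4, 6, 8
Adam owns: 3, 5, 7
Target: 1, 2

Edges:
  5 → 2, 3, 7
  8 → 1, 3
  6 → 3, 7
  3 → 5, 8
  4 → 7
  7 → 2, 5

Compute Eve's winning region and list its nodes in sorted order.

1, 2, 8

A0 = {1, 2}
A1: add {8} — 8 (Eve) has 8→1.
A2 = A1; e.g. 3 (Adam) can still go to 5. Fixed point.
Eve's winning region = {1, 2, 8}.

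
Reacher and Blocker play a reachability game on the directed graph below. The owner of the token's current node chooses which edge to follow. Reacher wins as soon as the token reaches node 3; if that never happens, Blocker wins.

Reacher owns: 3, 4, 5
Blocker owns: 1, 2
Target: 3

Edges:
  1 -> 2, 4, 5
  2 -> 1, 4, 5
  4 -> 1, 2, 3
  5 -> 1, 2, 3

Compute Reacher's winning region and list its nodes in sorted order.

3, 4, 5

A0 = {3}
A1: add {4, 5} — 4 (Reacher) has 4→3; 5 (Reacher) has 5→3.
A2 = A1; e.g. 1 (Blocker) can still go to 2. Fixed point.
Reacher's winning region = {3, 4, 5}.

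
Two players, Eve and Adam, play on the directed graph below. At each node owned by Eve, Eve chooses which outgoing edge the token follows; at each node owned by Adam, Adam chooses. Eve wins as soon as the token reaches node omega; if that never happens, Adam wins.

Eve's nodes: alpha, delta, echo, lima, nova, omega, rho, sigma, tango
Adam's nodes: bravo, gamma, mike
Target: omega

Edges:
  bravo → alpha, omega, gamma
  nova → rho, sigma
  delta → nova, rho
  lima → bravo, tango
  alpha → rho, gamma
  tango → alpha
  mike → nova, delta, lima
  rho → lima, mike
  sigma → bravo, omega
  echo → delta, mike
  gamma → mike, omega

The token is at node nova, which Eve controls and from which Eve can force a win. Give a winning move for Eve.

A0 = {omega}
A1: add {sigma} — sigma (Eve) has sigma→omega.
A2: add {nova} — nova (Eve) has nova→sigma.
A3: add {delta} — delta (Eve) has delta→nova.
A4: add {echo} — echo (Eve) has echo→delta.
A5 = A4; e.g. bravo (Adam) can still go to alpha. Fixed point.
From nova, successor sigma is in the attractor (rank 1); the other successor rho is not.

sigma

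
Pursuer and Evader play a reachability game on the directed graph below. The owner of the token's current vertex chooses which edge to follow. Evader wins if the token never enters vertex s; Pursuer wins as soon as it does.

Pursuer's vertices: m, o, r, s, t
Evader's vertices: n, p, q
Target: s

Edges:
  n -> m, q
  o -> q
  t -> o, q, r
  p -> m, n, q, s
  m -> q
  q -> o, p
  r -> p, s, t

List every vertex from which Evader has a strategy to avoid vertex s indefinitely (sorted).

m, n, o, p, q

A0 = {s}
A1: add {r} — r (Pursuer) has r→s.
A2: add {t} — t (Pursuer) has t→r.
A3 = A2; e.g. m (Pursuer) has no edge into A2. Fixed point.
Pursuer's attractor = {r, s, t}; Evader avoids the target exactly from the complement.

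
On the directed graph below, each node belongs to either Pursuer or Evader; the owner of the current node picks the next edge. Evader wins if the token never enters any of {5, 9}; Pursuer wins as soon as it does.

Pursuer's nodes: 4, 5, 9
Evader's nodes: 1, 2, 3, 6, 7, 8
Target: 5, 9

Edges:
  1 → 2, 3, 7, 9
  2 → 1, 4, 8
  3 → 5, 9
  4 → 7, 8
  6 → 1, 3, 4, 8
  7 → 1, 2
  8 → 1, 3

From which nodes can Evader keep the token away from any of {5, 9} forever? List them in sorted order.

1, 2, 4, 6, 7, 8

A0 = {5, 9}
A1: add {3} — 3 (Evader): all of {5, 9} already in.
A2 = A1; e.g. 1 (Evader) can still go to 2. Fixed point.
Pursuer's attractor = {3, 5, 9}; Evader avoids the target exactly from the complement.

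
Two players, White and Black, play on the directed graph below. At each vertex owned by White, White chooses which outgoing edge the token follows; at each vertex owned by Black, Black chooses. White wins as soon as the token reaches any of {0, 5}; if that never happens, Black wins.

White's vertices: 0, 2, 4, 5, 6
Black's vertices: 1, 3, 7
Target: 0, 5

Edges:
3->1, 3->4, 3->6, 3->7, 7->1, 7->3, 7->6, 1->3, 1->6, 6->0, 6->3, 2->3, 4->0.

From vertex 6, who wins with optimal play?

White

A0 = {0, 5}
A1: add {4, 6} — 4 (White) has 4→0; 6 (White) has 6→0.
A2 = A1; e.g. 1 (Black) can still go to 3. Fixed point.
6 ∈ A1, so White can force the target.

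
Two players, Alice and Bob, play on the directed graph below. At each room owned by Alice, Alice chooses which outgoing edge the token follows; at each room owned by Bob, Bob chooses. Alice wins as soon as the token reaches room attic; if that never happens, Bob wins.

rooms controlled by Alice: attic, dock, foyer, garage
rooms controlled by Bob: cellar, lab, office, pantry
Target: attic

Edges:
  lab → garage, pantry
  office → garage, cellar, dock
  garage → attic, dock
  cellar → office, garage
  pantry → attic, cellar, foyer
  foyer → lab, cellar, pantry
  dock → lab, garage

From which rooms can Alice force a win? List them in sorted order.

attic, dock, garage

A0 = {attic}
A1: add {garage} — garage (Alice) has garage→attic.
A2: add {dock} — dock (Alice) has dock→garage.
A3 = A2; e.g. lab (Bob) can still go to pantry. Fixed point.
Alice's winning region = {attic, dock, garage}.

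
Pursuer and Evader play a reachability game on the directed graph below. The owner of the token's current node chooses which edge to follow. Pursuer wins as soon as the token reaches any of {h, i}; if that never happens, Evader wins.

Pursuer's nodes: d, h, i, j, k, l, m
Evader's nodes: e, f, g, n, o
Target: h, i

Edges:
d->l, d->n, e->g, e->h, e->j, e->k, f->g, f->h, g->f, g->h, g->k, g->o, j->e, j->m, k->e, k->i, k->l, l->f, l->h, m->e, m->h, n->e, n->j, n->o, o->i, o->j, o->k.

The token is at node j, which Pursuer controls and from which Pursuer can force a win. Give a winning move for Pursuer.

A0 = {h, i}
A1: add {k, l, m} — k (Pursuer) has k→i; l (Pursuer) has l→h; m (Pursuer) has m→h.
A2: add {d, j} — d (Pursuer) has d→l; j (Pursuer) has j→m.
A3: add {o} — o (Evader): all of {i, j, k} already in.
A4 = A3; e.g. e (Evader) can still go to g. Fixed point.
From j, successor m is in the attractor (rank 1); the other successor e is not.

m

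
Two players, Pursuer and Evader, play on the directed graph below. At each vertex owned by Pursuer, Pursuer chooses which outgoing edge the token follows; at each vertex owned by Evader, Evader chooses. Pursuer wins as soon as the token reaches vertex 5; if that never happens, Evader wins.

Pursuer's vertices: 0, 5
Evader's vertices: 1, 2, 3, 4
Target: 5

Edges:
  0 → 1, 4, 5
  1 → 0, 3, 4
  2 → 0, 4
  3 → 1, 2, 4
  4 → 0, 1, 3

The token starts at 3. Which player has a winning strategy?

Evader

A0 = {5}
A1: add {0} — 0 (Pursuer) has 0→5.
A2 = A1; e.g. 1 (Evader) can still go to 3. Fixed point.
3 never enters the attractor, so Evader can avoid the target forever.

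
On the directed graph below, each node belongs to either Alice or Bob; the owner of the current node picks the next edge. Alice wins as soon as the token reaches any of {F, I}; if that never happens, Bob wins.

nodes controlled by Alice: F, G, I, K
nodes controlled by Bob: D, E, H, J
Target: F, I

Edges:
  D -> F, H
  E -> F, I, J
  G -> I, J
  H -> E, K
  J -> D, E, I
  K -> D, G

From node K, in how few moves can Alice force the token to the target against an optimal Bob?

2

A0 = {F, I}
A1: add {G} — G (Alice) has G→I.
A2: add {K} — K (Alice) has K→G.
A3 = A2; e.g. D (Bob) can still go to H. Fixed point.
K enters the attractor at level 2, so Alice can force the target in 2 moves from there.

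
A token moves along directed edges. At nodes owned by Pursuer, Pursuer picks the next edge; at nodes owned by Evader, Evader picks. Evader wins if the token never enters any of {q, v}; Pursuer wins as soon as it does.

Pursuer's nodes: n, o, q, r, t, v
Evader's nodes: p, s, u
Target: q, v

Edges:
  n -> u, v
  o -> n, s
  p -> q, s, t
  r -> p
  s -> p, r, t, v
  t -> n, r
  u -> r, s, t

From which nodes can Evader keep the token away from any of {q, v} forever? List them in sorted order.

p, r, s, u

A0 = {q, v}
A1: add {n} — n (Pursuer) has n→v.
A2: add {o, t} — o (Pursuer) has o→n; t (Pursuer) has t→n.
A3 = A2; e.g. p (Evader) can still go to s. Fixed point.
Pursuer's attractor = {n, o, q, t, v}; Evader avoids the target exactly from the complement.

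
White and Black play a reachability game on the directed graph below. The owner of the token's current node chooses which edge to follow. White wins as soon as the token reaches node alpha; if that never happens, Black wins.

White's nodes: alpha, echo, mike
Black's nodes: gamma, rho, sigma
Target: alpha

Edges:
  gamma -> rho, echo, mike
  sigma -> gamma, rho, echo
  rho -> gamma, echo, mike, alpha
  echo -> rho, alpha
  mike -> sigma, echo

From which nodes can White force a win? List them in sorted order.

alpha, echo, mike

A0 = {alpha}
A1: add {echo} — echo (White) has echo→alpha.
A2: add {mike} — mike (White) has mike→echo.
A3 = A2; e.g. gamma (Black) can still go to rho. Fixed point.
White's winning region = {alpha, echo, mike}.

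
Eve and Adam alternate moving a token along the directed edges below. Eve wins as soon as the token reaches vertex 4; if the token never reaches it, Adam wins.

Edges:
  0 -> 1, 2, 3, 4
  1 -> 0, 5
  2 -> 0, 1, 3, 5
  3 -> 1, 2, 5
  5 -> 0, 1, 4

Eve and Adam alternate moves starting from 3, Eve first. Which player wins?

Eve

Track states (vertex, player-to-move).
A0 = {(4,Eve), (4,Adam)}
A1: add {(0,Eve), (5,Eve)}.
A2: add {(1,Adam)}.
A3: add {(2,Eve), (3,Eve)}.
(3,Eve) ∈ A3 ⇒ Eve forces the target.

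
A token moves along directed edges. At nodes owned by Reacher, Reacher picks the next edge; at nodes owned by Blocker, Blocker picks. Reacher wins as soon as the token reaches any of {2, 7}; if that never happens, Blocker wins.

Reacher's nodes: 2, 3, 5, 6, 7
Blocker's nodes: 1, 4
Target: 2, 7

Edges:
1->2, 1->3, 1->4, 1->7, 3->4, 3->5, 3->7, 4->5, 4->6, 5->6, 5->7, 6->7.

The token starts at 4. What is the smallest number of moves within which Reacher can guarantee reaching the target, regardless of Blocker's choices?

2

A0 = {2, 7}
A1: add {3, 5, 6} — 3 (Reacher) has 3→7; 5 (Reacher) has 5→7; 6 (Reacher) has 6→7.
A2: add {4} — 4 (Blocker): all of {5, 6} already in.
4 enters the attractor at level 2, so Reacher can force the target in 2 moves from there.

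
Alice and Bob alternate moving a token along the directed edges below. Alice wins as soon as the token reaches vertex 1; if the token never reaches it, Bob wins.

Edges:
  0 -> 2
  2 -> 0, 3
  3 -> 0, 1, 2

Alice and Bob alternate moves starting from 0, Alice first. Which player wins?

Track states (vertex, player-to-move).
A0 = {(1,Alice), (1,Bob)}
A1: add {(3,Alice)}.
A2 = A1; e.g. (0,Alice) stays out. (0,Alice) never enters ⇒ Bob avoids the target.

Bob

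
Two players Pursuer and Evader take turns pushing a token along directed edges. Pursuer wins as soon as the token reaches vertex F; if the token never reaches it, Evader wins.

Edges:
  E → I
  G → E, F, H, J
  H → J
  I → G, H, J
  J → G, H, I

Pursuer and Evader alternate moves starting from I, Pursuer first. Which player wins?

Evader

Track states (vertex, player-to-move).
A0 = {(F,Pursuer), (F,Evader)}
A1: add {(G,Pursuer)}.
A2 = A1; e.g. (E,Pursuer) stays out. (I,Pursuer) never enters ⇒ Evader avoids the target.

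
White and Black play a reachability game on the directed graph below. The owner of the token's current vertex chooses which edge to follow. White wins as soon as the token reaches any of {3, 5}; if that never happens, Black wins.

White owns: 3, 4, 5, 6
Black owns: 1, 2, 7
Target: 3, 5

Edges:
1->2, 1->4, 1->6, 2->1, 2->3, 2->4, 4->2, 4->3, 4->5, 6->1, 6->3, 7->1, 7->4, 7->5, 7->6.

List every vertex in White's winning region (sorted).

A0 = {3, 5}
A1: add {4, 6} — 4 (White) has 4→3; 6 (White) has 6→3.
A2 = A1; e.g. 1 (Black) can still go to 2. Fixed point.
White's winning region = {3, 4, 5, 6}.

3, 4, 5, 6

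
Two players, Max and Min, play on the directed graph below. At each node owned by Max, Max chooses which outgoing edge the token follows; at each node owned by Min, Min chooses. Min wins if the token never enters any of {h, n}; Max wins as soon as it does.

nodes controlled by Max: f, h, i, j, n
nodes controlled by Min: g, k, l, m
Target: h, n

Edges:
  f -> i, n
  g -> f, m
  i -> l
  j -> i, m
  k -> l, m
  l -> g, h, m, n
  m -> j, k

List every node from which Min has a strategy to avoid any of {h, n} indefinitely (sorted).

A0 = {h, n}
A1: add {f} — f (Max) has f→n.
A2 = A1; e.g. g (Min) can still go to m. Fixed point.
Max's attractor = {f, h, n}; Min avoids the target exactly from the complement.

g, i, j, k, l, m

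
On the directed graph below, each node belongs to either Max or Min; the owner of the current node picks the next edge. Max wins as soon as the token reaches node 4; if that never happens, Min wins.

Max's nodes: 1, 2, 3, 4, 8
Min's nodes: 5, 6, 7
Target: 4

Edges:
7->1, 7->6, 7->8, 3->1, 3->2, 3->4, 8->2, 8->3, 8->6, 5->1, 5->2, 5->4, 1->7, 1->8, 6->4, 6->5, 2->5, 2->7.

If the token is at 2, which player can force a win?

Min

A0 = {4}
A1: add {3} — 3 (Max) has 3→4.
A2: add {8} — 8 (Max) has 8→3.
A3: add {1} — 1 (Max) has 1→8.
A4 = A3; e.g. 2 (Max) has no edge into A3. Fixed point.
2 never enters the attractor, so Min can avoid the target forever.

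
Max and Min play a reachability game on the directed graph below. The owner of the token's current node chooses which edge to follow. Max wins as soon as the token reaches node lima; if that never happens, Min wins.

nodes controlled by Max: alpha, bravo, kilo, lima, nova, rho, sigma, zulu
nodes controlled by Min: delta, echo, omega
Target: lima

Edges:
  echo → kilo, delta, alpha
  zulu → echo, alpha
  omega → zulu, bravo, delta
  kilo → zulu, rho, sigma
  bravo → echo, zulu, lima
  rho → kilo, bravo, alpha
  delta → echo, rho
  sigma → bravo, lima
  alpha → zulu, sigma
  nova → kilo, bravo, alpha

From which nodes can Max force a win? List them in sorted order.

alpha, bravo, kilo, lima, nova, rho, sigma, zulu

A0 = {lima}
A1: add {bravo, sigma} — bravo (Max) has bravo→lima; sigma (Max) has sigma→lima.
A2: add {alpha, kilo, nova, rho} — kilo (Max) has kilo→sigma; rho (Max) has rho→bravo; alpha (Max) has alpha→sigma; nova (Max) has nova→bravo.
A3: add {zulu} — zulu (Max) has zulu→alpha.
A4 = A3; e.g. echo (Min) can still go to delta. Fixed point.
Max's winning region = {alpha, bravo, kilo, lima, nova, rho, sigma, zulu}.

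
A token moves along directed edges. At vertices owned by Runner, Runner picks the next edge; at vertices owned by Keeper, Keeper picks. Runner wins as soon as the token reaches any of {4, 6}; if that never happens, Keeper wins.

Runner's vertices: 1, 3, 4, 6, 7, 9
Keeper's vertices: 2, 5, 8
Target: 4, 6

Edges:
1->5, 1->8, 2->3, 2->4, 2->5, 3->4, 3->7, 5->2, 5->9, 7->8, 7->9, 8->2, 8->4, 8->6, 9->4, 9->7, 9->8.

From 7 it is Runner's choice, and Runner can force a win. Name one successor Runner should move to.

A0 = {4, 6}
A1: add {3, 9} — 3 (Runner) has 3→4; 9 (Runner) has 9→4.
A2: add {7} — 7 (Runner) has 7→9.
A3 = A2; e.g. 1 (Runner) has no edge into A2. Fixed point.
From 7, successor 9 is in the attractor (rank 1); the other successor 8 is not.

9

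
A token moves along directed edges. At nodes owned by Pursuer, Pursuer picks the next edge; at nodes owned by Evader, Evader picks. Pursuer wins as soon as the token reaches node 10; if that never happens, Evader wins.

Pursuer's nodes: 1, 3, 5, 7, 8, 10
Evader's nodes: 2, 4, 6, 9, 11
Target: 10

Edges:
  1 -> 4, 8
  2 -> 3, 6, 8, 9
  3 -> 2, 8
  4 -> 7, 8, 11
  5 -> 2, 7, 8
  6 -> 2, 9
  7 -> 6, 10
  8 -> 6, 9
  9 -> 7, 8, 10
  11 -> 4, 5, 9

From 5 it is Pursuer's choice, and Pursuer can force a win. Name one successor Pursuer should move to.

A0 = {10}
A1: add {7} — 7 (Pursuer) has 7→10.
A2: add {5} — 5 (Pursuer) has 5→7.
A3 = A2; e.g. 1 (Pursuer) has no edge into A2. Fixed point.
From 5, successor 7 is in the attractor (rank 1); the other successors 2, 8 are not.

7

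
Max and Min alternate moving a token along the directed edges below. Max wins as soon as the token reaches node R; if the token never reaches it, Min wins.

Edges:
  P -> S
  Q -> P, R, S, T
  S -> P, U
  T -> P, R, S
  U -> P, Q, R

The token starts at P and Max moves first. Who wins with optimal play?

Min

Track states (vertex, player-to-move).
A0 = {(R,Max), (R,Min)}
A1: add {(Q,Max), (T,Max), (U,Max)}.
A2 = A1; e.g. (P,Max) stays out. (P,Max) never enters ⇒ Min avoids the target.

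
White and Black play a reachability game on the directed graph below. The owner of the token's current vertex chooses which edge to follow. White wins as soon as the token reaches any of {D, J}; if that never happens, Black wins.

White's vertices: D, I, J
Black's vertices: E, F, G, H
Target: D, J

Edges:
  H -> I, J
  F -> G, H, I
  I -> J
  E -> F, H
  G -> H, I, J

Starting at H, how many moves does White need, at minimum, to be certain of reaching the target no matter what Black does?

A0 = {D, J}
A1: add {I} — I (White) has I→J.
A2: add {H} — H (Black): all of {I, J} already in.
H enters the attractor at level 2, so White can force the target in 2 moves from there.

2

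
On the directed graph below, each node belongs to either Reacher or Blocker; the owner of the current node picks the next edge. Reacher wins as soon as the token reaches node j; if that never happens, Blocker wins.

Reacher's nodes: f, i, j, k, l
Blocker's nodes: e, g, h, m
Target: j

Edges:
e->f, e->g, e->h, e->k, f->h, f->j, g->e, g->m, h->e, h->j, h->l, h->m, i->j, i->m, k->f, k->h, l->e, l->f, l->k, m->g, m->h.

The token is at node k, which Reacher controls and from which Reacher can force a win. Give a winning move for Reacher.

A0 = {j}
A1: add {f, i} — f (Reacher) has f→j; i (Reacher) has i→j.
A2: add {k, l} — k (Reacher) has k→f; l (Reacher) has l→f.
A3 = A2; e.g. e (Blocker) can still go to g. Fixed point.
From k, successor f is in the attractor (rank 1); the other successor h is not.

f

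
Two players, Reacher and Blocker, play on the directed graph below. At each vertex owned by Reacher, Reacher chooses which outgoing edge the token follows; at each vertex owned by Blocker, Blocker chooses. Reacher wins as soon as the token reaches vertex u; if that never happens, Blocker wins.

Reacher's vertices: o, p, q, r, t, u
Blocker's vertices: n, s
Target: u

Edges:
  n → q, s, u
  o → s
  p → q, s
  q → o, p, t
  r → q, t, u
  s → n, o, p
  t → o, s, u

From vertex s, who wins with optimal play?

Blocker

A0 = {u}
A1: add {r, t} — r (Reacher) has r→u; t (Reacher) has t→u.
A2: add {q} — q (Reacher) has q→t.
A3: add {p} — p (Reacher) has p→q.
A4 = A3; e.g. n (Blocker) can still go to s. Fixed point.
s never enters the attractor, so Blocker can avoid the target forever.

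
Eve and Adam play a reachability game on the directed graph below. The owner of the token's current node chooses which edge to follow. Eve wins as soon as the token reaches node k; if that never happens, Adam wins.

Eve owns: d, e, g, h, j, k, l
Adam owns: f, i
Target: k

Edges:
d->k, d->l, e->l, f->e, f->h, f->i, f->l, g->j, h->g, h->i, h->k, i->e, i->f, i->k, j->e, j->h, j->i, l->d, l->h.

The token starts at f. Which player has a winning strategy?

A0 = {k}
A1: add {d, h} — d (Eve) has d→k; h (Eve) has h→k.
A2: add {j, l} — j (Eve) has j→h; l (Eve) has l→d.
A3: add {e, g} — e (Eve) has e→l; g (Eve) has g→j.
A4 = A3; e.g. f (Adam) can still go to i. Fixed point.
f never enters the attractor, so Adam can avoid the target forever.

Adam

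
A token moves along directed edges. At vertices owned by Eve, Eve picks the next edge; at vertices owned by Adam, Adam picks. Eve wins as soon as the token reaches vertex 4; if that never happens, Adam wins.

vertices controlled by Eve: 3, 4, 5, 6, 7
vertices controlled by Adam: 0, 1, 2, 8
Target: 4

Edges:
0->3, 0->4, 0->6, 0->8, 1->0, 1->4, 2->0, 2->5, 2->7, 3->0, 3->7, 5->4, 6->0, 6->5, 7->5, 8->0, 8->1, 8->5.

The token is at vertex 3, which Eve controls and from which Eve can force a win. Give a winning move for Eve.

A0 = {4}
A1: add {5} — 5 (Eve) has 5→4.
A2: add {6, 7} — 6 (Eve) has 6→5; 7 (Eve) has 7→5.
A3: add {3} — 3 (Eve) has 3→7.
A4 = A3; e.g. 0 (Adam) can still go to 8. Fixed point.
From 3, successor 7 is in the attractor (rank 2); the other successor 0 is not.

7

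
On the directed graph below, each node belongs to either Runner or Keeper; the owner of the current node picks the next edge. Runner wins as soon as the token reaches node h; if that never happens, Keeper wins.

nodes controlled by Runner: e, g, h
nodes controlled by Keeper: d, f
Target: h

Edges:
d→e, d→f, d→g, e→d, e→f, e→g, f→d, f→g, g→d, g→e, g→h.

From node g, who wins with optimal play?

Runner

A0 = {h}
A1: add {g} — g (Runner) has g→h.
g ∈ A1, so Runner can force the target.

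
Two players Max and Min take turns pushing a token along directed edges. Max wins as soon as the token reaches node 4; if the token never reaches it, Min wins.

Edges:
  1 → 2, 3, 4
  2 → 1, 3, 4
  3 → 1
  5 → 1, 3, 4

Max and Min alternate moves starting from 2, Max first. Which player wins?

Track states (vertex, player-to-move).
A0 = {(4,Max), (4,Min)}
A1: add {(1,Max), (2,Max), (5,Max)}.
(2,Max) ∈ A1 ⇒ Max forces the target.

Max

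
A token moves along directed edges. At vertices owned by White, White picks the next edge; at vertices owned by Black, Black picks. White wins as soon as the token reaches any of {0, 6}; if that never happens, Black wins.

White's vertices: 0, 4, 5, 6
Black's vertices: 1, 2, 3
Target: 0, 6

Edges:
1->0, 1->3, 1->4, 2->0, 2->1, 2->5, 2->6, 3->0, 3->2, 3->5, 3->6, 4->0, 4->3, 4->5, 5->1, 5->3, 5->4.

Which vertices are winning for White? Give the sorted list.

A0 = {0, 6}
A1: add {4} — 4 (White) has 4→0.
A2: add {5} — 5 (White) has 5→4.
A3 = A2; e.g. 1 (Black) can still go to 3. Fixed point.
White's winning region = {0, 4, 5, 6}.

0, 4, 5, 6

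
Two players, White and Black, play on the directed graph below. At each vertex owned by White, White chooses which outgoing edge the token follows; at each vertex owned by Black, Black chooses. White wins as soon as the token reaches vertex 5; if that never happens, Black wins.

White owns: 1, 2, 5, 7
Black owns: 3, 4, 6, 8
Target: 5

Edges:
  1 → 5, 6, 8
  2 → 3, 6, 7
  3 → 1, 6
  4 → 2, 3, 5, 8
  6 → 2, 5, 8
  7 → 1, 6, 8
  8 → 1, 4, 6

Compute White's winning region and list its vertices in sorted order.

1, 2, 5, 7

A0 = {5}
A1: add {1} — 1 (White) has 1→5.
A2: add {7} — 7 (White) has 7→1.
A3: add {2} — 2 (White) has 2→7.
A4 = A3; e.g. 3 (Black) can still go to 6. Fixed point.
White's winning region = {1, 2, 5, 7}.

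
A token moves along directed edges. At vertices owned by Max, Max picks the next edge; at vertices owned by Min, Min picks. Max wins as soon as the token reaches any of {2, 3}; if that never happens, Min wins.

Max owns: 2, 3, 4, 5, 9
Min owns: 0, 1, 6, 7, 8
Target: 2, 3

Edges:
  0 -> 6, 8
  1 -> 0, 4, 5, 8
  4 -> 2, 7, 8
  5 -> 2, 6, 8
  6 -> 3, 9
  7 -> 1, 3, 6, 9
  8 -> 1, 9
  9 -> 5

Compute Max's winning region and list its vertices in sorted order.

2, 3, 4, 5, 6, 9

A0 = {2, 3}
A1: add {4, 5} — 4 (Max) has 4→2; 5 (Max) has 5→2.
A2: add {9} — 9 (Max) has 9→5.
A3: add {6} — 6 (Min): all of {3, 9} already in.
A4 = A3; e.g. 0 (Min) can still go to 8. Fixed point.
Max's winning region = {2, 3, 4, 5, 6, 9}.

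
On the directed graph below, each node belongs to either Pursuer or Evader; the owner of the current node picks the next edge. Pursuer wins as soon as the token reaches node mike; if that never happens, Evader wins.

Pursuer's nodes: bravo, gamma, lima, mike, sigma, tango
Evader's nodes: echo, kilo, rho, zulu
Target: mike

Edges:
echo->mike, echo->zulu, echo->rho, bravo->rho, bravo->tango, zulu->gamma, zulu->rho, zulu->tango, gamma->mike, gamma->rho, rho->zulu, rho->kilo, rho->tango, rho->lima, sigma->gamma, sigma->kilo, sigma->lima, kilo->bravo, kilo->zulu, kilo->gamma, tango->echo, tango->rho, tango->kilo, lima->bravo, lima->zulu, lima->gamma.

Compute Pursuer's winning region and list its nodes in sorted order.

A0 = {mike}
A1: add {gamma} — gamma (Pursuer) has gamma→mike.
A2: add {lima, sigma} — sigma (Pursuer) has sigma→gamma; lima (Pursuer) has lima→gamma.
A3 = A2; e.g. echo (Evader) can still go to zulu. Fixed point.
Pursuer's winning region = {gamma, lima, mike, sigma}.

gamma, lima, mike, sigma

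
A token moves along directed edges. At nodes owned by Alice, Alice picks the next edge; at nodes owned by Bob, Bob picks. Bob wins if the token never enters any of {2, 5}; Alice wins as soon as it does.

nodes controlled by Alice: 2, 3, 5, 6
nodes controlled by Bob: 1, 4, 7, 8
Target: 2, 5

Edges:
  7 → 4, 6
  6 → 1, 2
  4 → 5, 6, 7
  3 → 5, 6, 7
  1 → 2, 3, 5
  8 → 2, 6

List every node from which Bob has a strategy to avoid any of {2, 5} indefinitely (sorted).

A0 = {2, 5}
A1: add {3, 6} — 3 (Alice) has 3→5; 6 (Alice) has 6→2.
A2: add {1, 8} — 1 (Bob): all of {2, 3, 5} already in; 8 (Bob): all of {2, 6} already in.
A3 = A2; e.g. 4 (Bob) can still go to 7. Fixed point.
Alice's attractor = {1, 2, 3, 5, 6, 8}; Bob avoids the target exactly from the complement.

4, 7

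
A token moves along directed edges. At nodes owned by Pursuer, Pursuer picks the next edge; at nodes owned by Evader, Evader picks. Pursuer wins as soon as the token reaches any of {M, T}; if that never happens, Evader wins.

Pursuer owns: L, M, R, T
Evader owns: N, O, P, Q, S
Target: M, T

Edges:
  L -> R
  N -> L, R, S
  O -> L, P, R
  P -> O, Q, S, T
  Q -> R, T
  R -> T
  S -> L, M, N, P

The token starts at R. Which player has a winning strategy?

Pursuer

A0 = {M, T}
A1: add {R} — R (Pursuer) has R→T.
R ∈ A1, so Pursuer can force the target.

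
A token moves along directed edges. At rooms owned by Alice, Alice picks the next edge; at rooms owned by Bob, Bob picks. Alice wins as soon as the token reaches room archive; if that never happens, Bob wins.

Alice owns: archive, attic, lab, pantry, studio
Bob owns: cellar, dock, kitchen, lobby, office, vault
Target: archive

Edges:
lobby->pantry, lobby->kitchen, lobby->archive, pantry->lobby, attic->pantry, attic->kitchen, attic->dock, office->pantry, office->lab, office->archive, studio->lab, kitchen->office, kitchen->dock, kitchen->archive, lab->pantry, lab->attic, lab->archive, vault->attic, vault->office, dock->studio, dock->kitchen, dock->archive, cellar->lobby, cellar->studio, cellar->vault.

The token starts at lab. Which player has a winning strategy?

Alice

A0 = {archive}
A1: add {lab} — lab (Alice) has lab→archive.
lab ∈ A1, so Alice can force the target.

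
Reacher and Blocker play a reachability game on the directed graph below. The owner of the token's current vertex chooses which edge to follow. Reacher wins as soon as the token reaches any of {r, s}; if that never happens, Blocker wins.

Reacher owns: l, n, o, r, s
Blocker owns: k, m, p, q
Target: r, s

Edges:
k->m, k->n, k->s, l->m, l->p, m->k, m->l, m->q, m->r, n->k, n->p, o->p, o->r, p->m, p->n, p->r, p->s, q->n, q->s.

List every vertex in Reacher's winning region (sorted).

o, r, s

A0 = {r, s}
A1: add {o} — o (Reacher) has o→r.
A2 = A1; e.g. k (Blocker) can still go to m. Fixed point.
Reacher's winning region = {o, r, s}.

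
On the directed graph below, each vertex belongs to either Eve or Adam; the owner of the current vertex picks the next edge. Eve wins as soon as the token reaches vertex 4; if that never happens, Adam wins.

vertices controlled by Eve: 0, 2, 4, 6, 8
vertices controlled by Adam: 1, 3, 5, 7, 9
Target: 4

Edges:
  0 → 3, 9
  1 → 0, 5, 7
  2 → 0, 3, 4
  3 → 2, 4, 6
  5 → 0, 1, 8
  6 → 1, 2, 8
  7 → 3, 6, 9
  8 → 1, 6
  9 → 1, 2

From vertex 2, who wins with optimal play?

A0 = {4}
A1: add {2} — 2 (Eve) has 2→4.
2 ∈ A1, so Eve can force the target.

Eve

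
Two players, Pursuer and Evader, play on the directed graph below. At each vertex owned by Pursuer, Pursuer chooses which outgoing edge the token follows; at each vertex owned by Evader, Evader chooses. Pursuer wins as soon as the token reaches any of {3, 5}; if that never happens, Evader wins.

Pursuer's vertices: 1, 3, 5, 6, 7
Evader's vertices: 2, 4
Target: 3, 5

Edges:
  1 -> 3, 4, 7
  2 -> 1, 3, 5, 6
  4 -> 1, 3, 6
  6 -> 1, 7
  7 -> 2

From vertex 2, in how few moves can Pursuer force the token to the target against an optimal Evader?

3

A0 = {3, 5}
A1: add {1} — 1 (Pursuer) has 1→3.
A2: add {6} — 6 (Pursuer) has 6→1.
A3: add {2, 4} — 2 (Evader): all of {1, 3, 5, 6} already in; 4 (Evader): all of {1, 3, 6} already in.
2 enters the attractor at level 3, so Pursuer can force the target in 3 moves from there.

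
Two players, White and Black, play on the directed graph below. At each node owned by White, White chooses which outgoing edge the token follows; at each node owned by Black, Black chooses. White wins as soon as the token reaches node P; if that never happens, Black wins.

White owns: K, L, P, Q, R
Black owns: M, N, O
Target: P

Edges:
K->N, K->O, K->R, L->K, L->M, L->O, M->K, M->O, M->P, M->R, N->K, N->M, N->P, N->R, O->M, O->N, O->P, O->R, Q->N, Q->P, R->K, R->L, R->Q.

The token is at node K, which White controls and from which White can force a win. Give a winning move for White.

R

A0 = {P}
A1: add {Q} — Q (White) has Q→P.
A2: add {R} — R (White) has R→Q.
A3: add {K} — K (White) has K→R.
A4: add {L} — L (White) has L→K.
A5 = A4; e.g. M (Black) can still go to O. Fixed point.
From K, successor R is in the attractor (rank 2); the other successors N, O are not.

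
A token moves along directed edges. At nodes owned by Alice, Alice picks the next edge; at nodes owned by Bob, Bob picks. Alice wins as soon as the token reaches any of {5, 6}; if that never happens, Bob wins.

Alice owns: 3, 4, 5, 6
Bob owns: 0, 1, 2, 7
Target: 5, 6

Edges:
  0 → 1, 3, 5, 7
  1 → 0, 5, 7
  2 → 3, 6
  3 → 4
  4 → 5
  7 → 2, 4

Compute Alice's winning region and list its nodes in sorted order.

2, 3, 4, 5, 6, 7

A0 = {5, 6}
A1: add {4} — 4 (Alice) has 4→5.
A2: add {3} — 3 (Alice) has 3→4.
A3: add {2} — 2 (Bob): all of {3, 6} already in.
A4: add {7} — 7 (Bob): all of {2, 4} already in.
A5 = A4; e.g. 0 (Bob) can still go to 1. Fixed point.
Alice's winning region = {2, 3, 4, 5, 6, 7}.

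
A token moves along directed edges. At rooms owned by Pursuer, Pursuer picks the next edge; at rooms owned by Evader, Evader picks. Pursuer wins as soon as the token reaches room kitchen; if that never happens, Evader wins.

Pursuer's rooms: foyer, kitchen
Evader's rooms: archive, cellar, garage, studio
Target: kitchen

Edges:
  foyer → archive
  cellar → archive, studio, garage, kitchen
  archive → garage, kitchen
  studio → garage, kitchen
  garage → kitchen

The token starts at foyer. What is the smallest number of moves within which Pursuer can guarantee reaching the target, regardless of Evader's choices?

3

A0 = {kitchen}
A1: add {garage} — garage (Evader): all of {kitchen} already in.
A2: add {archive, studio} — archive (Evader): all of {garage, kitchen} already in; studio (Evader): all of {garage, kitchen} already in.
A3: add {cellar, foyer} — foyer (Pursuer) has foyer→archive; cellar (Evader): all of {archive, studio, garage, kitchen} already in.
A3 = all vertices. Fixed point.
foyer enters the attractor at level 3, so Pursuer can force the target in 3 moves from there.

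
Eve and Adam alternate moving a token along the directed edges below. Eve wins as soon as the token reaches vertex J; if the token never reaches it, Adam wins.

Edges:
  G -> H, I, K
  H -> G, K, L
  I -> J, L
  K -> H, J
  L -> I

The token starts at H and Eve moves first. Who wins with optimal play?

Eve

Track states (vertex, player-to-move).
A0 = {(J,Eve), (J,Adam)}
A1: add {(I,Eve), (K,Eve)}.
A2: add {(L,Adam)}.
A3: add {(H,Eve)}.
(H,Eve) ∈ A3 ⇒ Eve forces the target.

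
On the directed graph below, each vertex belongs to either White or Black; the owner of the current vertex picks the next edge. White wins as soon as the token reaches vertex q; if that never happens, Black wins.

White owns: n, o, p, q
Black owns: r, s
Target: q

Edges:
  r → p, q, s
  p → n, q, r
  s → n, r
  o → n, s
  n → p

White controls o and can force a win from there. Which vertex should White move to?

n

A0 = {q}
A1: add {p} — p (White) has p→q.
A2: add {n} — n (White) has n→p.
A3: add {o} — o (White) has o→n.
A4 = A3; e.g. r (Black) can still go to s. Fixed point.
From o, successor n is in the attractor (rank 2); the other successor s is not.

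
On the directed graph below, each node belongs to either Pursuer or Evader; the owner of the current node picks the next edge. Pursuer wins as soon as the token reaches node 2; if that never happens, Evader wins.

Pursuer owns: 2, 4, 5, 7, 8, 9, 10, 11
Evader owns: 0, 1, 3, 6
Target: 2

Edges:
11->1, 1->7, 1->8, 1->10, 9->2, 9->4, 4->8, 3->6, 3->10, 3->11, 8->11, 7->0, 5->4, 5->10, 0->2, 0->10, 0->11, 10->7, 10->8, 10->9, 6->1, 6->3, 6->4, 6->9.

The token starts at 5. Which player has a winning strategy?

Pursuer

A0 = {2}
A1: add {9} — 9 (Pursuer) has 9→2.
A2: add {10} — 10 (Pursuer) has 10→9.
A3: add {5} — 5 (Pursuer) has 5→10.
A4 = A3; e.g. 0 (Evader) can still go to 11. Fixed point.
5 ∈ A3, so Pursuer can force the target.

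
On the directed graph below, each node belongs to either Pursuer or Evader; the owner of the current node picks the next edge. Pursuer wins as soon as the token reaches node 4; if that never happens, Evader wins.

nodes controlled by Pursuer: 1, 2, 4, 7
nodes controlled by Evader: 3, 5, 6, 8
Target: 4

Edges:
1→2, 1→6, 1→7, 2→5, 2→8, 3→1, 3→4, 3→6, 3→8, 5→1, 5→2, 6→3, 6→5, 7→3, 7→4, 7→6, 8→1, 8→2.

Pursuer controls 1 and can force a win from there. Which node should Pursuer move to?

A0 = {4}
A1: add {7} — 7 (Pursuer) has 7→4.
A2: add {1} — 1 (Pursuer) has 1→7.
A3 = A2; e.g. 2 (Pursuer) has no edge into A2. Fixed point.
From 1, successor 7 is in the attractor (rank 1); the other successors 2, 6 are not.

7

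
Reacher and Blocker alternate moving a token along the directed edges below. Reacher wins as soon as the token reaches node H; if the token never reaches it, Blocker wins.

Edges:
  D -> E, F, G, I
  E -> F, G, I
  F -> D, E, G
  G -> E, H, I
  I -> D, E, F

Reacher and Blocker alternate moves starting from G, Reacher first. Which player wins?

Reacher

Track states (vertex, player-to-move).
A0 = {(H,Reacher), (H,Blocker)}
A1: add {(G,Reacher)}.
(G,Reacher) ∈ A1 ⇒ Reacher forces the target.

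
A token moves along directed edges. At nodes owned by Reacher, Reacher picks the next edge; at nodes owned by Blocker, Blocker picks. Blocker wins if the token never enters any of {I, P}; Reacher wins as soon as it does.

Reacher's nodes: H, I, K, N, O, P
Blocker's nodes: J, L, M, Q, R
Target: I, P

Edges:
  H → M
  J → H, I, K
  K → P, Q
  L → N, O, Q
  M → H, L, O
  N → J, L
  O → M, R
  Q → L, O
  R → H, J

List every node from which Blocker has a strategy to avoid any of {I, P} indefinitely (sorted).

A0 = {I, P}
A1: add {K} — K (Reacher) has K→P.
A2 = A1; e.g. H (Reacher) has no edge into A1. Fixed point.
Reacher's attractor = {I, K, P}; Blocker avoids the target exactly from the complement.

H, J, L, M, N, O, Q, R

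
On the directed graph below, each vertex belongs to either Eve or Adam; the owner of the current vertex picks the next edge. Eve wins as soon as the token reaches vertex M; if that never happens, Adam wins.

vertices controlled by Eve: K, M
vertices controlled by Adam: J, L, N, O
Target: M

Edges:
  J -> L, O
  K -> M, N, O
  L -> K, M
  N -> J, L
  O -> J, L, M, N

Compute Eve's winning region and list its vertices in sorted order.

K, L, M

A0 = {M}
A1: add {K} — K (Eve) has K→M.
A2: add {L} — L (Adam): all of {K, M} already in.
A3 = A2; e.g. J (Adam) can still go to O. Fixed point.
Eve's winning region = {K, L, M}.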